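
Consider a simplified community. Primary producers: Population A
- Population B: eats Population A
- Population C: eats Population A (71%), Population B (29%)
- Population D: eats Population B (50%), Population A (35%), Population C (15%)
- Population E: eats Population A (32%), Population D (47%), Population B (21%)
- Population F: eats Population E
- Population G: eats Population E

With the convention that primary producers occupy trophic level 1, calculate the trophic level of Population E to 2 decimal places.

Population B: 1 + 1 = 2
Population C: 1 + (0.71×1 + 0.29×2) = 2.29
Population D: 1 + (0.5×2 + 0.35×1 + 0.15×2.29) = 2.6935
Population E: 1 + (0.32×1 + 0.47×2.6935 + 0.21×2) = 3.005945
Population F: 1 + 3.005945 = 4.005945
Population G: 1 + 3.005945 = 4.005945

3.01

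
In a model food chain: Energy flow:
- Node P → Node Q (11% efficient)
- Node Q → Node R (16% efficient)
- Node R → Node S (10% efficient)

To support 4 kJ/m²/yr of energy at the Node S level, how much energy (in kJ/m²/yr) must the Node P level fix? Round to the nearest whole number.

Cumulative transfer efficiency: 0.11 × 0.16 × 0.1 = 0.00176
Node P energy = 4 / 0.00176 = 2273 kJ/m²/yr

2273 kJ/m²/yr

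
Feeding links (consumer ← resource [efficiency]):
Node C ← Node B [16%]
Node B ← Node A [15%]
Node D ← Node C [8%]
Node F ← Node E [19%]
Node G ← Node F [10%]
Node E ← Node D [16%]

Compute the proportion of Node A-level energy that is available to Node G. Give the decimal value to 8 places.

Product of link efficiencies: 0.15 × 0.16 × 0.08 × 0.16 × 0.19 × 0.1 = 0.0000058368

0.00000584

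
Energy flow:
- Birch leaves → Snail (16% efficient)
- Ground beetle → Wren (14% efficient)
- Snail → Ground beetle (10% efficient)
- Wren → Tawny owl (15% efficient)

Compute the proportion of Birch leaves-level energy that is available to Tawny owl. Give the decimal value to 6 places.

Product of link efficiencies: 0.16 × 0.1 × 0.14 × 0.15 = 0.000336

0.000336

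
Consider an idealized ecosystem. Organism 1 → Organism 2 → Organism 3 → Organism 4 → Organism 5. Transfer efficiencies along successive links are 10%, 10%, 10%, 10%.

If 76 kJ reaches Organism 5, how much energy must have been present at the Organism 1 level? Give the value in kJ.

Cumulative transfer efficiency: 0.1 × 0.1 × 0.1 × 0.1 = 0.0001
Organism 1 energy = 76 / 0.0001 = 760000 kJ

760000 kJ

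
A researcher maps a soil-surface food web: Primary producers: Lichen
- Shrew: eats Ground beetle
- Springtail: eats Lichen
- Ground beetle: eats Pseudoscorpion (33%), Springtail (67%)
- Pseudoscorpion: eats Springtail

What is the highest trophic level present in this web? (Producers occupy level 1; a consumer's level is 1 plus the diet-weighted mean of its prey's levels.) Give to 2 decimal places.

Springtail: 1 + 1 = 2
Pseudoscorpion: 1 + 2 = 3
Ground beetle: 1 + (0.33×3 + 0.67×2) = 3.33
Shrew: 1 + 3.33 = 4.33

4.33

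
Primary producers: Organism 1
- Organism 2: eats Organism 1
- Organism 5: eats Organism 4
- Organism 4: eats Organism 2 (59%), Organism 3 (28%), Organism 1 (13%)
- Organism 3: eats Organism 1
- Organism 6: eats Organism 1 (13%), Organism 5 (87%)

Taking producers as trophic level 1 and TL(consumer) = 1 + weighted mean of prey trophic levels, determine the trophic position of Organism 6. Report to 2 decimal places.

Organism 2: 1 + 1 = 2
Organism 3: 1 + 1 = 2
Organism 4: 1 + (0.59×2 + 0.28×2 + 0.13×1) = 2.87
Organism 5: 1 + 2.87 = 3.87
Organism 6: 1 + (0.13×1 + 0.87×3.87) = 4.4969

4.50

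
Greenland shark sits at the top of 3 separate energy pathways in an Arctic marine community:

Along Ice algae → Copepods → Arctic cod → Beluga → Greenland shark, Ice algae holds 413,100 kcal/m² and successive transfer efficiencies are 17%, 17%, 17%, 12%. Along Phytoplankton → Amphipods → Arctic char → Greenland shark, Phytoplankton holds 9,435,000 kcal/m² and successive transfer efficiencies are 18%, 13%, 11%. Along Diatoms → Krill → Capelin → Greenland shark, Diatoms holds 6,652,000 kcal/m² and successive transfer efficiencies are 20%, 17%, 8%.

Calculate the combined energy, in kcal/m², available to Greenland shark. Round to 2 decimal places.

42622.68 kcal/m²

Via Ice algae: 413100 × 0.17 × 0.17 × 0.17 × 0.12 = 243.547236 kcal/m²
Via Phytoplankton: 9435000 × 0.18 × 0.13 × 0.11 = 24285.69 kcal/m²
Via Diatoms: 6652000 × 0.2 × 0.17 × 0.08 = 18093.44 kcal/m²
Total at Greenland shark: 243.547236 + 24285.69 + 18093.44 = 42622.677236 kcal/m²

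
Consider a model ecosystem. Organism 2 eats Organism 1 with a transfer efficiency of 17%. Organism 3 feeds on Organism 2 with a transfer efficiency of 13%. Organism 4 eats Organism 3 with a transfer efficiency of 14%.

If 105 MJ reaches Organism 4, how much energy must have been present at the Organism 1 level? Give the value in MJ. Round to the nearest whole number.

Cumulative transfer efficiency: 0.17 × 0.13 × 0.14 = 0.003094
Organism 1 energy = 105 / 0.003094 = 33937 MJ

33937 MJ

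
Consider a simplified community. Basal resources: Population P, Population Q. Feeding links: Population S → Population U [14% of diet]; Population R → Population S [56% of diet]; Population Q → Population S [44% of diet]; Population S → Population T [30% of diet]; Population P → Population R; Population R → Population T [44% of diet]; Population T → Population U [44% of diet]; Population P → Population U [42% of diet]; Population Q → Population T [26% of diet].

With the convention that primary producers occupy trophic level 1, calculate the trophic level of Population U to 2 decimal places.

Population R: 1 + 1 = 2
Population S: 1 + (0.56×2 + 0.44×1) = 2.56
Population T: 1 + (0.3×2.56 + 0.44×2 + 0.26×1) = 2.908
Population U: 1 + (0.44×2.908 + 0.14×2.56 + 0.42×1) = 3.05792

3.06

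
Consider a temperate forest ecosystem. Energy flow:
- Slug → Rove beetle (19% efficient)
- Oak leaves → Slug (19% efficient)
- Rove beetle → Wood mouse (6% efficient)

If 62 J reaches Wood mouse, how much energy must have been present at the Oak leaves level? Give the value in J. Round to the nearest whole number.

Cumulative transfer efficiency: 0.19 × 0.19 × 0.06 = 0.002166
Oak leaves energy = 62 / 0.002166 = 28624 J

28624 J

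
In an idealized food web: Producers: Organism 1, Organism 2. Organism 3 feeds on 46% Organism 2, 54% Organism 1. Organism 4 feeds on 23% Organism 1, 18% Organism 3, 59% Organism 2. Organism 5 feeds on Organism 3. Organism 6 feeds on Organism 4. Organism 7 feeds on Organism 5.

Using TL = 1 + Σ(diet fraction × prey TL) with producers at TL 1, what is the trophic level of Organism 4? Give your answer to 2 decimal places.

Organism 3: 1 + (0.46×1 + 0.54×1) = 2
Organism 4: 1 + (0.23×1 + 0.18×2 + 0.59×1) = 2.18
Organism 5: 1 + 2 = 3
Organism 6: 1 + 2.18 = 3.18
Organism 7: 1 + 3 = 4

2.18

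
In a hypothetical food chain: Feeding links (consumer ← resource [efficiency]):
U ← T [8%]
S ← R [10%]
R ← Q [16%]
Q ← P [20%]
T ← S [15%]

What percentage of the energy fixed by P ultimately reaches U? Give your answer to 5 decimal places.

0.00384%

Product of link efficiencies: 0.2 × 0.16 × 0.1 × 0.15 × 0.08 = 0.0000384
As a percentage: 0.0000384 × 100 = 0.00384%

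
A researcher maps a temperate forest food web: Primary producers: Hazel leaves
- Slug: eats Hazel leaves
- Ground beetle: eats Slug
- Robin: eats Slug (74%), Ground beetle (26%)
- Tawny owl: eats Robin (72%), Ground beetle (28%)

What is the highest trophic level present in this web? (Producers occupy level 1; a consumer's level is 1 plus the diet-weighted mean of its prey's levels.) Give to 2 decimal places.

Slug: 1 + 1 = 2
Ground beetle: 1 + 2 = 3
Robin: 1 + (0.74×2 + 0.26×3) = 3.26
Tawny owl: 1 + (0.72×3.26 + 0.28×3) = 4.1872

4.19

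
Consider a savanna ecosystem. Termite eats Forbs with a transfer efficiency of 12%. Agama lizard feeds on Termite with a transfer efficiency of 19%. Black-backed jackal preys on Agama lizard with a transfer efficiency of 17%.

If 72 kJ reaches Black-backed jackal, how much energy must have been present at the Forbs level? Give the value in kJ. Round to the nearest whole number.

18576 kJ

Cumulative transfer efficiency: 0.12 × 0.19 × 0.17 = 0.003876
Forbs energy = 72 / 0.003876 = 18576 kJ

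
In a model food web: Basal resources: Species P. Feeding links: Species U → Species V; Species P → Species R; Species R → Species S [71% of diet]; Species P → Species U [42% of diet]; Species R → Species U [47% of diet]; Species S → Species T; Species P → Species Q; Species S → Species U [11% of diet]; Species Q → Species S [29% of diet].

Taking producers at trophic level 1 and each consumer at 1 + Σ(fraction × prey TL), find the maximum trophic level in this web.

Species Q: 1 + 1 = 2
Species R: 1 + 1 = 2
Species S: 1 + (0.29×2 + 0.71×2) = 3
Species T: 1 + 3 = 4
Species U: 1 + (0.47×2 + 0.11×3 + 0.42×1) = 2.69
Species V: 1 + 2.69 = 3.69

4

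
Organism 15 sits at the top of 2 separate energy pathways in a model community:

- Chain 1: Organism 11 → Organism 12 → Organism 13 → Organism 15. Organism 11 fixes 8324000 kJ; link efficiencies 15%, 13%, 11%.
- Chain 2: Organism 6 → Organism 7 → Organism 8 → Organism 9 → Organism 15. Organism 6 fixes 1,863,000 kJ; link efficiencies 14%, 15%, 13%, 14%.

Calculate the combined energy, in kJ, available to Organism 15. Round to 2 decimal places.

18567.02 kJ

Chain 1: 8324000 × 0.15 × 0.13 × 0.11 = 17854.98 kJ
Chain 2: 1863000 × 0.14 × 0.15 × 0.13 × 0.14 = 712.0386 kJ
Total at Organism 15: 17854.98 + 712.0386 = 18567.0186 kJ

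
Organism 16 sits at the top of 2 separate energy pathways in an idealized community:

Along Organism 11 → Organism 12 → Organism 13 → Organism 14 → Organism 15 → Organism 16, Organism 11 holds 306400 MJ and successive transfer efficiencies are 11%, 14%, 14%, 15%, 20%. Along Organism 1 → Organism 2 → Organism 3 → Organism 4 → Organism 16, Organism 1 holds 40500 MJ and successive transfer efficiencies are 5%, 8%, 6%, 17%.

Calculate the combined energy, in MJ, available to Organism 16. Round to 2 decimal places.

21.47 MJ

Via Organism 11: 306400 × 0.11 × 0.14 × 0.14 × 0.15 × 0.2 = 19.817952 MJ
Via Organism 1: 40500 × 0.05 × 0.08 × 0.06 × 0.17 = 1.6524 MJ
Total at Organism 16: 19.817952 + 1.6524 = 21.470352 MJ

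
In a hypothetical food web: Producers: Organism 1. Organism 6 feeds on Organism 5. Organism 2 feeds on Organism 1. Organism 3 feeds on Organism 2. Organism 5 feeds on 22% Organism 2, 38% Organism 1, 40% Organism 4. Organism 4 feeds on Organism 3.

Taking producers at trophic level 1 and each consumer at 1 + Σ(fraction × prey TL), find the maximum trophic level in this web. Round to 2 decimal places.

4.42

Organism 2: 1 + 1 = 2
Organism 3: 1 + 2 = 3
Organism 4: 1 + 3 = 4
Organism 5: 1 + (0.22×2 + 0.38×1 + 0.4×4) = 3.42
Organism 6: 1 + 3.42 = 4.42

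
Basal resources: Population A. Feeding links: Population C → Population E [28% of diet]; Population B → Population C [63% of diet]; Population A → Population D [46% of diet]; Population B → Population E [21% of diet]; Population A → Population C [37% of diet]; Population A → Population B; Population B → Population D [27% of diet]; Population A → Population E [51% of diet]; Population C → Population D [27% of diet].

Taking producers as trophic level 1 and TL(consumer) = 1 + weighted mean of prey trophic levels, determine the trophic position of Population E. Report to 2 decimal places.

2.67

Population B: 1 + 1 = 2
Population C: 1 + (0.37×1 + 0.63×2) = 2.63
Population D: 1 + (0.27×2 + 0.27×2.63 + 0.46×1) = 2.7101
Population E: 1 + (0.51×1 + 0.21×2 + 0.28×2.63) = 2.6664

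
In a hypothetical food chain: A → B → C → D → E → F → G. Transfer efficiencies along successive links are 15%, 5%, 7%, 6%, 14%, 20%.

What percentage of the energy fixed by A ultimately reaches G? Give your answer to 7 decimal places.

Product of link efficiencies: 0.15 × 0.05 × 0.07 × 0.06 × 0.14 × 0.2 = 0.000000882
As a percentage: 0.000000882 × 100 = 0.0000882%

0.0000882%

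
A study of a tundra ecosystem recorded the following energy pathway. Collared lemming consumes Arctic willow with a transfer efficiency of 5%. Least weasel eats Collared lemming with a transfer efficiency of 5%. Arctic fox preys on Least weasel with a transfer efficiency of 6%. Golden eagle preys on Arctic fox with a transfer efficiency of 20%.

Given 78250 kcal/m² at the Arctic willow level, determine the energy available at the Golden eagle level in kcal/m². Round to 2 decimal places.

2.35 kcal/m²

Collared lemming: 78250 × 0.05 = 3912.5 kcal/m²
Least weasel: 3912.5 × 0.05 = 195.625 kcal/m²
Arctic fox: 195.625 × 0.06 = 11.7375 kcal/m²
Golden eagle: 11.7375 × 0.2 = 2.3475 kcal/m²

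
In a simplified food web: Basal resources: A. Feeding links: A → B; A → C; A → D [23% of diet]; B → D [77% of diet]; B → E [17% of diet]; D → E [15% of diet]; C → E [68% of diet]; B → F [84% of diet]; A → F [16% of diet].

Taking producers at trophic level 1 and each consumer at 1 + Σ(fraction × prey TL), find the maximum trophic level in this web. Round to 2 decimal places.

3.12

B: 1 + 1 = 2
C: 1 + 1 = 2
D: 1 + (0.23×1 + 0.77×2) = 2.77
E: 1 + (0.17×2 + 0.15×2.77 + 0.68×2) = 3.1155
F: 1 + (0.84×2 + 0.16×1) = 2.84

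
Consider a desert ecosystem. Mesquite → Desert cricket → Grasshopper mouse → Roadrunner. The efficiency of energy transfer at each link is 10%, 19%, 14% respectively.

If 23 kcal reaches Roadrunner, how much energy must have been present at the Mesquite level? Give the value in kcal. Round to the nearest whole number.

Cumulative transfer efficiency: 0.1 × 0.19 × 0.14 = 0.00266
Mesquite energy = 23 / 0.00266 = 8647 kcal

8647 kcal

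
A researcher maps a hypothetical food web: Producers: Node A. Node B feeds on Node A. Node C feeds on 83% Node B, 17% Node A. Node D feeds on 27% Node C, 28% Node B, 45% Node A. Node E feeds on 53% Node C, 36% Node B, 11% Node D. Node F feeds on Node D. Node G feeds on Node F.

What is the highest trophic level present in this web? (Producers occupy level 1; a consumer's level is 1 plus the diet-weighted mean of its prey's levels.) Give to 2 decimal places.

Node B: 1 + 1 = 2
Node C: 1 + (0.83×2 + 0.17×1) = 2.83
Node D: 1 + (0.27×2.83 + 0.28×2 + 0.45×1) = 2.7741
Node E: 1 + (0.53×2.83 + 0.36×2 + 0.11×2.7741) = 3.525051
Node F: 1 + 2.7741 = 3.7741
Node G: 1 + 3.7741 = 4.7741

4.77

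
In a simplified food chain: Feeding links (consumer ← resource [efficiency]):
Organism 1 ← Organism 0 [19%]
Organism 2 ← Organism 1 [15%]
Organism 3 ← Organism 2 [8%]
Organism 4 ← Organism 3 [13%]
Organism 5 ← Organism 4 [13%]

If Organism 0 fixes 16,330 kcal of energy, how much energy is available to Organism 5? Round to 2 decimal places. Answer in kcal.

Organism 1: 16330 × 0.19 = 3102.7 kcal
Organism 2: 3102.7 × 0.15 = 465.405 kcal
Organism 3: 465.405 × 0.08 = 37.2324 kcal
Organism 4: 37.2324 × 0.13 = 4.840212 kcal
Organism 5: 4.840212 × 0.13 = 0.62922756 kcal

0.63 kcal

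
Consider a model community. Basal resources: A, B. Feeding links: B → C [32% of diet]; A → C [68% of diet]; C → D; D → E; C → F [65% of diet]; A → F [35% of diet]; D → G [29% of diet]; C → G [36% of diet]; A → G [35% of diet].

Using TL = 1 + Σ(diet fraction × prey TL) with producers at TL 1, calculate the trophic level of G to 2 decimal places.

2.94

C: 1 + (0.32×1 + 0.68×1) = 2
D: 1 + 2 = 3
E: 1 + 3 = 4
F: 1 + (0.65×2 + 0.35×1) = 2.65
G: 1 + (0.29×3 + 0.36×2 + 0.35×1) = 2.94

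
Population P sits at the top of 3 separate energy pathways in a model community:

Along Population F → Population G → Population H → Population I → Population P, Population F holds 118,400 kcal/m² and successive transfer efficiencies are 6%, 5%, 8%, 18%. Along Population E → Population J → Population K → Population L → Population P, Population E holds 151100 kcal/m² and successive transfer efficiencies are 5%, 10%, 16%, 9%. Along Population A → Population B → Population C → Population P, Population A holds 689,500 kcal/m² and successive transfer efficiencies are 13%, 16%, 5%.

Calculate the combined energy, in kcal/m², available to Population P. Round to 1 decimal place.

733.1 kcal/m²

Via Population F: 118400 × 0.06 × 0.05 × 0.08 × 0.18 = 5.11488 kcal/m²
Via Population E: 151100 × 0.05 × 0.1 × 0.16 × 0.09 = 10.8792 kcal/m²
Via Population A: 689500 × 0.13 × 0.16 × 0.05 = 717.08 kcal/m²
Total at Population P: 5.11488 + 10.8792 + 717.08 = 733.07408 kcal/m²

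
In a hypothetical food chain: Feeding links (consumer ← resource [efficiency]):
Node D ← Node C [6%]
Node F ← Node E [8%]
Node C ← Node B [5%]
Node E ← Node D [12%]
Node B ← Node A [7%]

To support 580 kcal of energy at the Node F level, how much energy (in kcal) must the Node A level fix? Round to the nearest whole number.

287698413 kcal

Cumulative transfer efficiency: 0.07 × 0.05 × 0.06 × 0.12 × 0.08 = 0.000002016
Node A energy = 580 / 0.000002016 = 287698413 kcal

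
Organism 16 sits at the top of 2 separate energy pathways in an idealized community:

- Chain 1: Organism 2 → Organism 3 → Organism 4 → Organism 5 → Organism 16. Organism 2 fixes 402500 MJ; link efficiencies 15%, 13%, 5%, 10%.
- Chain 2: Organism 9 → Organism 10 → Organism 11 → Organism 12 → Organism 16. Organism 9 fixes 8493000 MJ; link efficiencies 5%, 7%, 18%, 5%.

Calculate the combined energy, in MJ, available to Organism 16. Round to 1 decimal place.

306.8 MJ

Chain 1: 402500 × 0.15 × 0.13 × 0.05 × 0.1 = 39.24375 MJ
Chain 2: 8493000 × 0.05 × 0.07 × 0.18 × 0.05 = 267.5295 MJ
Total at Organism 16: 39.24375 + 267.5295 = 306.77325 MJ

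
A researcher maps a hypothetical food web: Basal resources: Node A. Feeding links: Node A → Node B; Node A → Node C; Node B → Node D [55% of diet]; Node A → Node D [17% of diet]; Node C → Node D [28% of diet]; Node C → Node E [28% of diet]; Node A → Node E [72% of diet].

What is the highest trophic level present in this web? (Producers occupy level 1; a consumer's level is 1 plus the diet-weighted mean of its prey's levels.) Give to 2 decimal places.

Node B: 1 + 1 = 2
Node C: 1 + 1 = 2
Node D: 1 + (0.55×2 + 0.17×1 + 0.28×2) = 2.83
Node E: 1 + (0.28×2 + 0.72×1) = 2.28

2.83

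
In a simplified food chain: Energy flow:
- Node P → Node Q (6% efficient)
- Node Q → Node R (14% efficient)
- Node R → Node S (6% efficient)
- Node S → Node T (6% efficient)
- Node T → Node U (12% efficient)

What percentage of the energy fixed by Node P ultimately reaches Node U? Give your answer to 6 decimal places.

0.000363%

Product of link efficiencies: 0.06 × 0.14 × 0.06 × 0.06 × 0.12 = 0.0000036288
As a percentage: 0.0000036288 × 100 = 0.000363%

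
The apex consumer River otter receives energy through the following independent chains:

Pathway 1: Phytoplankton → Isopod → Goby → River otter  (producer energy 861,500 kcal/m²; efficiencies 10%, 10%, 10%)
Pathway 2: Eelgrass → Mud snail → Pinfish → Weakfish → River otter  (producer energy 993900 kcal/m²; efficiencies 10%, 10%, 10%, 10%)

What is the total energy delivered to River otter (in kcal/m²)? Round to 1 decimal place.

960.9 kcal/m²

Pathway 1: 861500 × 0.1 × 0.1 × 0.1 = 861.5 kcal/m²
Pathway 2: 993900 × 0.1 × 0.1 × 0.1 × 0.1 = 99.39 kcal/m²
Total at River otter: 861.5 + 99.39 = 960.89 kcal/m²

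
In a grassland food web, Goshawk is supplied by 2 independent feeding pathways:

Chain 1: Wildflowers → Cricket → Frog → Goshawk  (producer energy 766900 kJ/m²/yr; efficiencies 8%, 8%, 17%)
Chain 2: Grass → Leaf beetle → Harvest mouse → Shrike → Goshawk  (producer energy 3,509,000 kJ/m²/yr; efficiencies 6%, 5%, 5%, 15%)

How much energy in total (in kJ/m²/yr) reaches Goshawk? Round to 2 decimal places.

913.34 kJ/m²/yr

Chain 1: 766900 × 0.08 × 0.08 × 0.17 = 834.3872 kJ/m²/yr
Chain 2: 3509000 × 0.06 × 0.05 × 0.05 × 0.15 = 78.9525 kJ/m²/yr
Total at Goshawk: 834.3872 + 78.9525 = 913.3397 kJ/m²/yr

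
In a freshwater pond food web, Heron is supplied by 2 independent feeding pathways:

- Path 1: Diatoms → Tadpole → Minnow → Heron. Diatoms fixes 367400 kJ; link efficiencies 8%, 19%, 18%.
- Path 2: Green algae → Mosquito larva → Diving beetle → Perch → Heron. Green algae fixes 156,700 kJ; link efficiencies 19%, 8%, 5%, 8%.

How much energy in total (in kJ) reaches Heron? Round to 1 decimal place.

1014.7 kJ

Path 1: 367400 × 0.08 × 0.19 × 0.18 = 1005.2064 kJ
Path 2: 156700 × 0.19 × 0.08 × 0.05 × 0.08 = 9.52736 kJ
Total at Heron: 1005.2064 + 9.52736 = 1014.73376 kJ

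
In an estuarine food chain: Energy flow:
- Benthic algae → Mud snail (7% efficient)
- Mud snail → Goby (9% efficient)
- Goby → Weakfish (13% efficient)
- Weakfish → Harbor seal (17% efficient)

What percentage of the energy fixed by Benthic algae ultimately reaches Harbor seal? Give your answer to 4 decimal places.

0.0139%

Product of link efficiencies: 0.07 × 0.09 × 0.13 × 0.17 = 0.00013923
As a percentage: 0.00013923 × 100 = 0.0139%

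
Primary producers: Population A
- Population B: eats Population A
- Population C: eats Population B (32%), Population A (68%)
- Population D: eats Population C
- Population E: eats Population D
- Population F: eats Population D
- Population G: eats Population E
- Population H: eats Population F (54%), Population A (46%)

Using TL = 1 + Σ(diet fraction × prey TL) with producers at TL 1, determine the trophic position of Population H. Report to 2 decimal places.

3.79

Population B: 1 + 1 = 2
Population C: 1 + (0.32×2 + 0.68×1) = 2.32
Population D: 1 + 2.32 = 3.32
Population E: 1 + 3.32 = 4.32
Population F: 1 + 3.32 = 4.32
Population G: 1 + 4.32 = 5.32
Population H: 1 + (0.54×4.32 + 0.46×1) = 3.7928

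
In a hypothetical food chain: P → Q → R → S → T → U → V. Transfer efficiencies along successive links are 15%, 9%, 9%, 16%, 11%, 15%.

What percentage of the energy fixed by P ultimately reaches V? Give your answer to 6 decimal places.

0.000321%

Product of link efficiencies: 0.15 × 0.09 × 0.09 × 0.16 × 0.11 × 0.15 = 0.0000032076
As a percentage: 0.0000032076 × 100 = 0.000321%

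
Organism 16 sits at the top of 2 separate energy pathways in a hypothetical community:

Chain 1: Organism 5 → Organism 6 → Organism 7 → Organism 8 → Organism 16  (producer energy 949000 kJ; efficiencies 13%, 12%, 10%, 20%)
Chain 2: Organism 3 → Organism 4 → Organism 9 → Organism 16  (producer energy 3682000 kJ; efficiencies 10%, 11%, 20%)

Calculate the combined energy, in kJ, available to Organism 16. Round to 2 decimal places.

Chain 1: 949000 × 0.13 × 0.12 × 0.1 × 0.2 = 296.088 kJ
Chain 2: 3682000 × 0.1 × 0.11 × 0.2 = 8100.4 kJ
Total at Organism 16: 296.088 + 8100.4 = 8396.488 kJ

8396.49 kJ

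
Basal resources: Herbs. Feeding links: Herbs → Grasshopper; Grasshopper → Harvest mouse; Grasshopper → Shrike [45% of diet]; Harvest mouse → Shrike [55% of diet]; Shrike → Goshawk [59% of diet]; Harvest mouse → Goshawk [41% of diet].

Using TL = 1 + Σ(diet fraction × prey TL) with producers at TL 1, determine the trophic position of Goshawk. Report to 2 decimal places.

4.32

Grasshopper: 1 + 1 = 2
Harvest mouse: 1 + 2 = 3
Shrike: 1 + (0.45×2 + 0.55×3) = 3.55
Goshawk: 1 + (0.59×3.55 + 0.41×3) = 4.3245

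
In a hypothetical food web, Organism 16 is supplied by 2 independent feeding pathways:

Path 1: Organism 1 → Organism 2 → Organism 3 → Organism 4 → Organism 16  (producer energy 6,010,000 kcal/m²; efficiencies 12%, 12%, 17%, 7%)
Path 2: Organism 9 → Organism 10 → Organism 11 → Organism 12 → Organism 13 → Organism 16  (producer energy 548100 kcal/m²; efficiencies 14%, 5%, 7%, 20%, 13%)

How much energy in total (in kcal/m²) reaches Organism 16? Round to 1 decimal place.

1036.9 kcal/m²

Path 1: 6010000 × 0.12 × 0.12 × 0.17 × 0.07 = 1029.8736 kcal/m²
Path 2: 548100 × 0.14 × 0.05 × 0.07 × 0.2 × 0.13 = 6.982794 kcal/m²
Total at Organism 16: 1029.8736 + 6.982794 = 1036.856394 kcal/m²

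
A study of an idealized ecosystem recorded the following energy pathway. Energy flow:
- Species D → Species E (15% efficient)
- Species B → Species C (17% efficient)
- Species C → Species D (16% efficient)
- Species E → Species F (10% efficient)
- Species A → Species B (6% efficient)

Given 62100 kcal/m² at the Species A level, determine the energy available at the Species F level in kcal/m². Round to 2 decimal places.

Species B: 62100 × 0.06 = 3726 kcal/m²
Species C: 3726 × 0.17 = 633.42 kcal/m²
Species D: 633.42 × 0.16 = 101.3472 kcal/m²
Species E: 101.3472 × 0.15 = 15.20208 kcal/m²
Species F: 15.20208 × 0.1 = 1.520208 kcal/m²

1.52 kcal/m²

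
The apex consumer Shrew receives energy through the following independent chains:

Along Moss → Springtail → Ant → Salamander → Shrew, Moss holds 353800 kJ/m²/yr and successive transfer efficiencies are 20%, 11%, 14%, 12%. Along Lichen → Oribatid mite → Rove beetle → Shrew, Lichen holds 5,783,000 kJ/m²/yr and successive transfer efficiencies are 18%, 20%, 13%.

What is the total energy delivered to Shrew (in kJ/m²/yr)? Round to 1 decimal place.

Via Moss: 353800 × 0.2 × 0.11 × 0.14 × 0.12 = 130.76448 kJ/m²/yr
Via Lichen: 5783000 × 0.18 × 0.2 × 0.13 = 27064.44 kJ/m²/yr
Total at Shrew: 130.76448 + 27064.44 = 27195.20448 kJ/m²/yr

27195.2 kJ/m²/yr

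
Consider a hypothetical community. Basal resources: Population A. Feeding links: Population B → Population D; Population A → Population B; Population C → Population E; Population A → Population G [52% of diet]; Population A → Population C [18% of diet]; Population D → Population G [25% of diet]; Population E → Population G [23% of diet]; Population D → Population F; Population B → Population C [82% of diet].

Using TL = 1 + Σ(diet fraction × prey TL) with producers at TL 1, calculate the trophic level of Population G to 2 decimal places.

Population B: 1 + 1 = 2
Population C: 1 + (0.82×2 + 0.18×1) = 2.82
Population D: 1 + 2 = 3
Population E: 1 + 2.82 = 3.82
Population F: 1 + 3 = 4
Population G: 1 + (0.23×3.82 + 0.25×3 + 0.52×1) = 3.1486

3.15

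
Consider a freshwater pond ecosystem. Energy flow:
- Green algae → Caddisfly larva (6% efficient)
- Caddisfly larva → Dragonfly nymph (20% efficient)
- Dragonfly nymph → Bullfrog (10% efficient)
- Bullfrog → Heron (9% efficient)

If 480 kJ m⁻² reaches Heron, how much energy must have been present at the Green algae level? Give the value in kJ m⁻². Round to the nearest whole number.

Cumulative transfer efficiency: 0.06 × 0.2 × 0.1 × 0.09 = 0.000108
Green algae energy = 480 / 0.000108 = 4444444 kJ m⁻²

4444444 kJ m⁻²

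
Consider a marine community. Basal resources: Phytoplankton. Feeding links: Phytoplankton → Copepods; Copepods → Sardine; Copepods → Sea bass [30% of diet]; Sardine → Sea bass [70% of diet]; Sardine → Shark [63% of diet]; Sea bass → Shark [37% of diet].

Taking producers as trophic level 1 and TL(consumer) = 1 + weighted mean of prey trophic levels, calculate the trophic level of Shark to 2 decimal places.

Copepods: 1 + 1 = 2
Sardine: 1 + 2 = 3
Sea bass: 1 + (0.3×2 + 0.7×3) = 3.7
Shark: 1 + (0.63×3 + 0.37×3.7) = 4.259

4.26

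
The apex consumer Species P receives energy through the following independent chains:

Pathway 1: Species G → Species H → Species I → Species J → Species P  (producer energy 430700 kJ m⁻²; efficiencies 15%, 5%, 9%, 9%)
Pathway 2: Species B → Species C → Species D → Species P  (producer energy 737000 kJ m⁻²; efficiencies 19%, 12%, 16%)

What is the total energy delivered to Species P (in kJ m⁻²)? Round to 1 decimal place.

Pathway 1: 430700 × 0.15 × 0.05 × 0.09 × 0.09 = 26.165025 kJ m⁻²
Pathway 2: 737000 × 0.19 × 0.12 × 0.16 = 2688.576 kJ m⁻²
Total at Species P: 26.165025 + 2688.576 = 2714.741025 kJ m⁻²

2714.7 kJ m⁻²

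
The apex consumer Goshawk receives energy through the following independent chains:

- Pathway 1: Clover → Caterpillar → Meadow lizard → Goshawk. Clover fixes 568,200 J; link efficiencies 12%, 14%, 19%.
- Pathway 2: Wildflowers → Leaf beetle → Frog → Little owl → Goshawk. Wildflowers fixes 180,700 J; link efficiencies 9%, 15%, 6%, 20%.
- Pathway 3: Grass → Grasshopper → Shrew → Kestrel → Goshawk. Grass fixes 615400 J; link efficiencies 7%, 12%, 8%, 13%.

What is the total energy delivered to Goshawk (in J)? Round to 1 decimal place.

Pathway 1: 568200 × 0.12 × 0.14 × 0.19 = 1813.6944 J
Pathway 2: 180700 × 0.09 × 0.15 × 0.06 × 0.2 = 29.2734 J
Pathway 3: 615400 × 0.07 × 0.12 × 0.08 × 0.13 = 53.761344 J
Total at Goshawk: 1813.6944 + 29.2734 + 53.761344 = 1896.729144 J

1896.7 J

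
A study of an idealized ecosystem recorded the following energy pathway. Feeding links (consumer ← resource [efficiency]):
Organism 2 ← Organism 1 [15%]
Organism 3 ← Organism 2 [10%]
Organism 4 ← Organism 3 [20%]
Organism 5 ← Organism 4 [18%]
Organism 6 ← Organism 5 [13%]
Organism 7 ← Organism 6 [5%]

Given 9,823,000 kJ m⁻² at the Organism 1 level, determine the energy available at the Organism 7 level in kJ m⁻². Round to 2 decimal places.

Organism 2: 9823000 × 0.15 = 1473450 kJ m⁻²
Organism 3: 1473450 × 0.1 = 147345 kJ m⁻²
Organism 4: 147345 × 0.2 = 29469 kJ m⁻²
Organism 5: 29469 × 0.18 = 5304.42 kJ m⁻²
Organism 6: 5304.42 × 0.13 = 689.5746 kJ m⁻²
Organism 7: 689.5746 × 0.05 = 34.47873 kJ m⁻²

34.48 kJ m⁻²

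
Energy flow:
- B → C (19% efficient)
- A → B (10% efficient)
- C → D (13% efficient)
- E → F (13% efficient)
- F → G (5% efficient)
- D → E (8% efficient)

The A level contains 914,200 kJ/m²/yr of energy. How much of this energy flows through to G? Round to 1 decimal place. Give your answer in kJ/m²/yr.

1.2 kJ/m²/yr

B: 914200 × 0.1 = 91420 kJ/m²/yr
C: 91420 × 0.19 = 17369.8 kJ/m²/yr
D: 17369.8 × 0.13 = 2258.074 kJ/m²/yr
E: 2258.074 × 0.08 = 180.64592 kJ/m²/yr
F: 180.64592 × 0.13 = 23.4839696 kJ/m²/yr
G: 23.4839696 × 0.05 = 1.17419848 kJ/m²/yr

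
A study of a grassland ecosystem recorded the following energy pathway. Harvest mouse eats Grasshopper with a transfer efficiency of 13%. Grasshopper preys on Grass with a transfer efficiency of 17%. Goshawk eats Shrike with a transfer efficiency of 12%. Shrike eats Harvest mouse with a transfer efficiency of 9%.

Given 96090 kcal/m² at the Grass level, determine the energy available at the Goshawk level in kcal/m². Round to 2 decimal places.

22.93 kcal/m²

Grasshopper: 96090 × 0.17 = 16335.3 kcal/m²
Harvest mouse: 16335.3 × 0.13 = 2123.589 kcal/m²
Shrike: 2123.589 × 0.09 = 191.12301 kcal/m²
Goshawk: 191.12301 × 0.12 = 22.9347612 kcal/m²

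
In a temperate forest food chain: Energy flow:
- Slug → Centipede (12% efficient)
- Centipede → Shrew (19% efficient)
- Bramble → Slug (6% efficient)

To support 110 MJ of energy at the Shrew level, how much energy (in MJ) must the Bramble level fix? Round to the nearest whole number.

80409 MJ

Cumulative transfer efficiency: 0.06 × 0.12 × 0.19 = 0.001368
Bramble energy = 110 / 0.001368 = 80409 MJ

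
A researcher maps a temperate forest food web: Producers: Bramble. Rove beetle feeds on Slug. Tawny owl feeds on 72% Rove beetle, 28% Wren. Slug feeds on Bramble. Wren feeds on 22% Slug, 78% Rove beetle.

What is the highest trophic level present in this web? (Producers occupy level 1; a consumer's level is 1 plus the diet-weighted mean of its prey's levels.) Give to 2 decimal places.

4.22

Slug: 1 + 1 = 2
Rove beetle: 1 + 2 = 3
Wren: 1 + (0.22×2 + 0.78×3) = 3.78
Tawny owl: 1 + (0.72×3 + 0.28×3.78) = 4.2184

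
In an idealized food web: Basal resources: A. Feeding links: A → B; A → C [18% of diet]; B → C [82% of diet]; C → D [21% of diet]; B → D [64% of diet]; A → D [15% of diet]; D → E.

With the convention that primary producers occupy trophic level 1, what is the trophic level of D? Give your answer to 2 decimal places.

3.02

B: 1 + 1 = 2
C: 1 + (0.18×1 + 0.82×2) = 2.82
D: 1 + (0.21×2.82 + 0.64×2 + 0.15×1) = 3.0222
E: 1 + 3.0222 = 4.0222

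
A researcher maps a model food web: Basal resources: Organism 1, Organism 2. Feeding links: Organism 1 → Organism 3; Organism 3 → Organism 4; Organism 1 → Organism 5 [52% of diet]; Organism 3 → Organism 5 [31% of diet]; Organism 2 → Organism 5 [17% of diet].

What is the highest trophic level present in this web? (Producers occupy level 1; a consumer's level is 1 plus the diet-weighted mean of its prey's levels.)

3

Organism 3: 1 + 1 = 2
Organism 4: 1 + 2 = 3
Organism 5: 1 + (0.52×1 + 0.31×2 + 0.17×1) = 2.31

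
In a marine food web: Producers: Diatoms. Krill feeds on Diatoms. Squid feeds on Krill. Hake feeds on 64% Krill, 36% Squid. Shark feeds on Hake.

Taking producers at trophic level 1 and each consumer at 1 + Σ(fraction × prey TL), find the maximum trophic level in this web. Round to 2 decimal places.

4.36

Krill: 1 + 1 = 2
Squid: 1 + 2 = 3
Hake: 1 + (0.64×2 + 0.36×3) = 3.36
Shark: 1 + 3.36 = 4.36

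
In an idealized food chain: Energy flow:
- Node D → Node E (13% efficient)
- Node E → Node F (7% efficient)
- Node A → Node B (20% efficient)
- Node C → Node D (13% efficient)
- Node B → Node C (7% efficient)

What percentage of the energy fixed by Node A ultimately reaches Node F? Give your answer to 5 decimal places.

0.00166%

Product of link efficiencies: 0.2 × 0.07 × 0.13 × 0.13 × 0.07 = 0.000016562
As a percentage: 0.000016562 × 100 = 0.00166%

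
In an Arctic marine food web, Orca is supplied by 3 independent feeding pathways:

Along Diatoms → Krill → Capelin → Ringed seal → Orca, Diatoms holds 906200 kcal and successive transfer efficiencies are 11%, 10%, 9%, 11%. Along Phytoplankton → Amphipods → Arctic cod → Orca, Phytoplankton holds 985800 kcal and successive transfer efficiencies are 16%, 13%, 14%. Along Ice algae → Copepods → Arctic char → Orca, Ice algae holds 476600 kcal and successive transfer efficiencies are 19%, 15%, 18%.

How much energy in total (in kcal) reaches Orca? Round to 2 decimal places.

5414.29 kcal

Via Diatoms: 906200 × 0.11 × 0.1 × 0.09 × 0.11 = 98.68518 kcal
Via Phytoplankton: 985800 × 0.16 × 0.13 × 0.14 = 2870.6496 kcal
Via Ice algae: 476600 × 0.19 × 0.15 × 0.18 = 2444.958 kcal
Total at Orca: 98.68518 + 2870.6496 + 2444.958 = 5414.29278 kcal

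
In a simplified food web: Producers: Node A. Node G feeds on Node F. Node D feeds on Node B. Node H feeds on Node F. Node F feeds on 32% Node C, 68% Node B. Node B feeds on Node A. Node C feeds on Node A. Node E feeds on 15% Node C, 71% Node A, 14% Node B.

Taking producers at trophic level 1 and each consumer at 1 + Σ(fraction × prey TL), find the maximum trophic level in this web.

Node B: 1 + 1 = 2
Node C: 1 + 1 = 2
Node D: 1 + 2 = 3
Node E: 1 + (0.15×2 + 0.71×1 + 0.14×2) = 2.29
Node F: 1 + (0.32×2 + 0.68×2) = 3
Node G: 1 + 3 = 4
Node H: 1 + 3 = 4

4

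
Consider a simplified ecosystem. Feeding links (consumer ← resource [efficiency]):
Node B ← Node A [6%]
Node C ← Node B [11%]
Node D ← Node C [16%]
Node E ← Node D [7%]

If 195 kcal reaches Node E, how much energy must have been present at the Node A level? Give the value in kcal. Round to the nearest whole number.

Cumulative transfer efficiency: 0.06 × 0.11 × 0.16 × 0.07 = 0.00007392
Node A energy = 195 / 0.00007392 = 2637987 kcal

2637987 kcal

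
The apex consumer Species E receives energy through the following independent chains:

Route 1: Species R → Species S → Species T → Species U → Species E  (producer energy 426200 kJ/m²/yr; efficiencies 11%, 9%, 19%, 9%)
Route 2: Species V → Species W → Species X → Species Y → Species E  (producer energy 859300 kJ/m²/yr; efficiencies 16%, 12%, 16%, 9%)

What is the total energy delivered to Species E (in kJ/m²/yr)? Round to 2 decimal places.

Route 1: 426200 × 0.11 × 0.09 × 0.19 × 0.09 = 72.151398 kJ/m²/yr
Route 2: 859300 × 0.16 × 0.12 × 0.16 × 0.09 = 237.579264 kJ/m²/yr
Total at Species E: 72.151398 + 237.579264 = 309.730662 kJ/m²/yr

309.73 kJ/m²/yr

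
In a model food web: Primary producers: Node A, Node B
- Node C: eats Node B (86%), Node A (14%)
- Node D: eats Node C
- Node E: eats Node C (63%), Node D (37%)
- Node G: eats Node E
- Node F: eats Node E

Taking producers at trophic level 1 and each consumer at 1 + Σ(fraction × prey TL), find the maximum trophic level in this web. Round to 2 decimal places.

Node C: 1 + (0.86×1 + 0.14×1) = 2
Node D: 1 + 2 = 3
Node E: 1 + (0.63×2 + 0.37×3) = 3.37
Node F: 1 + 3.37 = 4.37
Node G: 1 + 3.37 = 4.37

4.37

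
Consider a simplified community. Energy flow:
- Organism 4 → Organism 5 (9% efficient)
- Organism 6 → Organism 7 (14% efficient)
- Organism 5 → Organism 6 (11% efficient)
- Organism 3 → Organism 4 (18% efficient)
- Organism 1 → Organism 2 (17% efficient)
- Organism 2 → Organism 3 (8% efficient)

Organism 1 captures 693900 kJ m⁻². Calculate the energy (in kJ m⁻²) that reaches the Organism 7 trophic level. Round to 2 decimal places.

Organism 2: 693900 × 0.17 = 117963 kJ m⁻²
Organism 3: 117963 × 0.08 = 9437.04 kJ m⁻²
Organism 4: 9437.04 × 0.18 = 1698.6672 kJ m⁻²
Organism 5: 1698.6672 × 0.09 = 152.880048 kJ m⁻²
Organism 6: 152.880048 × 0.11 = 16.81680528 kJ m⁻²
Organism 7: 16.81680528 × 0.14 = 2.3543527392 kJ m⁻²

2.35 kJ m⁻²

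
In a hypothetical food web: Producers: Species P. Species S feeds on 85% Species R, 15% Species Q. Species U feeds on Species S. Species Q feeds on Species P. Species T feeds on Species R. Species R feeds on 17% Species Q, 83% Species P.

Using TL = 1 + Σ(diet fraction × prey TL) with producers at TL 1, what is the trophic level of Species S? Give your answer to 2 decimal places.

Species Q: 1 + 1 = 2
Species R: 1 + (0.17×2 + 0.83×1) = 2.17
Species S: 1 + (0.85×2.17 + 0.15×2) = 3.1445
Species T: 1 + 2.17 = 3.17
Species U: 1 + 3.1445 = 4.1445

3.14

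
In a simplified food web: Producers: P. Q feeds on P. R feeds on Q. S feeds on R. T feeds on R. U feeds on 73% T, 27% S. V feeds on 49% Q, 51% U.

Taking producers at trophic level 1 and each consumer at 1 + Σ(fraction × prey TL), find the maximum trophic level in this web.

Q: 1 + 1 = 2
R: 1 + 2 = 3
S: 1 + 3 = 4
T: 1 + 3 = 4
U: 1 + (0.73×4 + 0.27×4) = 5
V: 1 + (0.49×2 + 0.51×5) = 4.53

5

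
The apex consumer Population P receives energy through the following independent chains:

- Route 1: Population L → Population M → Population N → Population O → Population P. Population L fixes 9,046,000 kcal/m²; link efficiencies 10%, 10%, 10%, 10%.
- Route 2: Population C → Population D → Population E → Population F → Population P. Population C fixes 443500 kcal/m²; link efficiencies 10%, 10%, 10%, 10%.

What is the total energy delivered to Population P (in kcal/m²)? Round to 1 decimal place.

949.0 kcal/m²

Route 1: 9046000 × 0.1 × 0.1 × 0.1 × 0.1 = 904.6 kcal/m²
Route 2: 443500 × 0.1 × 0.1 × 0.1 × 0.1 = 44.35 kcal/m²
Total at Population P: 904.6 + 44.35 = 948.95 kcal/m²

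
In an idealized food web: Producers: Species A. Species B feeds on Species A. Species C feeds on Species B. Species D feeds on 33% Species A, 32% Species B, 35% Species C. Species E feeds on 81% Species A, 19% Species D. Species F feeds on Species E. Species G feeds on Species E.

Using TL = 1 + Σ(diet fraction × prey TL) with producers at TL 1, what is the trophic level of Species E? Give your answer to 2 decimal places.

Species B: 1 + 1 = 2
Species C: 1 + 2 = 3
Species D: 1 + (0.33×1 + 0.32×2 + 0.35×3) = 3.02
Species E: 1 + (0.81×1 + 0.19×3.02) = 2.3838
Species F: 1 + 2.3838 = 3.3838
Species G: 1 + 2.3838 = 3.3838

2.38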